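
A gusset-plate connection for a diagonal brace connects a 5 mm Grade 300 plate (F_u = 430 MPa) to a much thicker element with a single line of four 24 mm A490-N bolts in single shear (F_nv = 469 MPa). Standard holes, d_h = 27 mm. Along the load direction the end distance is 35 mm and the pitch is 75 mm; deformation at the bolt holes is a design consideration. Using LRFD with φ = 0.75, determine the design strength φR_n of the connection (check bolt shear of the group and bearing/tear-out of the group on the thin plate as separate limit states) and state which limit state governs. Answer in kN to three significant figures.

320 kN (bearing governs)

Bolt shear: A_b = π·24²/4 = 452.4 mm²; R_n = 469 × 452.4 × 4 × 1 / 1000 = 848.7 kN → 0.75 × 848.7 = 637 kN.
Bearing (1.2 l_c t F_u ≤ 2.4 d t F_u): upper limit = 2.4·24·5·430 / 1000 = 123.8 kN.
  Edge l_c = 35 − 27/2 = 21.5 → r_n = 55.47 kN; interior l_c = 75 − 27 = 48 → r_n = 123.8 kN.
  R_n,bearing = 1·55.47 + 3·123.8 = 427 kN → 0.75 × 427 = 320 kN.
Bearing governs: 320 kN.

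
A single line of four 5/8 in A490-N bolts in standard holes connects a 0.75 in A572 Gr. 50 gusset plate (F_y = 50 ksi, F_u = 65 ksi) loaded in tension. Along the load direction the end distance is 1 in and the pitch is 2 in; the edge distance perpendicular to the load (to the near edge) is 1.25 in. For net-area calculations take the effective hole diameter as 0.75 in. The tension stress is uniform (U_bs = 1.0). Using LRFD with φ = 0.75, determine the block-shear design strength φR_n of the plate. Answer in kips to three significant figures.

128 kips

Shear plane L_v = 1 + 3·2 = 7 in; A_gv = 7 × 0.75 = 5.25 in².
A_nv = (7 − 3.5·0.75) × 0.75 = 3.281 in².
A_nt = (1.25 − 0.5·0.75) × 0.75 = 0.6562 in².
0.6 F_u A_nv = 128 kips; 0.6 F_y A_gv = 157.5 kips → shear rupture governs the shear term.
R_n = 128 + 1.0 × 65 × 0.6562 = 170.6 kips.
Design strength φR_n = 0.75 × 170.6 = 128 kips.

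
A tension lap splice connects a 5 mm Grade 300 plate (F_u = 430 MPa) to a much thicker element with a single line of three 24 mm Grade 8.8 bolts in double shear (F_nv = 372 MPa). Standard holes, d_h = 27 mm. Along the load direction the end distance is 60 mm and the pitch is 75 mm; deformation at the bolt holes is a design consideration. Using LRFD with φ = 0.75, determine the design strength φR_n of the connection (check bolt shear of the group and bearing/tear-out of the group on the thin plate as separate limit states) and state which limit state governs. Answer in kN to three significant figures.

276 kN (bearing governs)

Bolt shear: A_b = π·24²/4 = 452.4 mm²; R_n = 372 × 452.4 × 3 × 2 / 1000 = 1010 kN → 0.75 × 1010 = 757 kN.
Bearing (1.2 l_c t F_u ≤ 2.4 d t F_u): upper limit = 2.4·24·5·430 / 1000 = 123.8 kN.
  Edge l_c = 60 − 27/2 = 46.5 → r_n = 120 kN; interior l_c = 75 − 27 = 48 → r_n = 123.8 kN.
  R_n,bearing = 1·120 + 2·123.8 = 367.6 kN → 0.75 × 367.6 = 276 kN.
Bearing governs: 276 kN.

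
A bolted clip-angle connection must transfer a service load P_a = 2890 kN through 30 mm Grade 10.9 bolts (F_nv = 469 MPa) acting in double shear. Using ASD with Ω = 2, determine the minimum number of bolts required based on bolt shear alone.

A_b = π·30²/4 = 706.9 mm².
Per-bolt allowable strength R_n/Ω = 469 × 706.9 × 2 / 1000 / 2 = 331.5 kN.
n ≥ 2890 / 331.5 = 8.718 → use 9 bolts.

9 bolts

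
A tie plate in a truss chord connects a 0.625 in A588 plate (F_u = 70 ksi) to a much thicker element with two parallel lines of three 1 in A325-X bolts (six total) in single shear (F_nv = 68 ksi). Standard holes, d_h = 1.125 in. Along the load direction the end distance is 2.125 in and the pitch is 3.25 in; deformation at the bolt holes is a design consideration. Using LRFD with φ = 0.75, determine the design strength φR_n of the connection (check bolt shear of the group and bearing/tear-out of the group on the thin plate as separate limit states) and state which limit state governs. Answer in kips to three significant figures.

240 kips (bolt shear governs)

Bolt shear: A_b = π·1²/4 = 0.7854 in²; R_n = 68 × 0.7854 × 6 × 1 = 320.4 kips → 0.75 × 320.4 = 240 kips.
Bearing (1.2 l_c t F_u ≤ 2.4 d t F_u): upper limit = 2.4·1·0.625·70 = 105 kips.
  Edge l_c = 2.125 − 1.125/2 = 1.562 → r_n = 82.03 kips; interior l_c = 3.25 − 1.125 = 2.125 → r_n = 105 kips.
  R_n,bearing = 2·82.03 + 4·105 = 584.1 kips → 0.75 × 584.1 = 438 kips.
Bolt shear governs: 240 kips.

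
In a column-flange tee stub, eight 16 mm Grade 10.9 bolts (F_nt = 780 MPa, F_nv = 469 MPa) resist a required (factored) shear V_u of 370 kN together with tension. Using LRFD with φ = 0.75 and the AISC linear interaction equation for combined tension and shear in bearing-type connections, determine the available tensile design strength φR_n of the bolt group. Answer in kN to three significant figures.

608 kN

A_b = π·16²/4 = 201.1 mm²; f_rv = 370 × 1000 / (8 × 201.1) = 230 MPa.
F'_nt = 1.3 F_nt − (F_nt / φF_nv) f_rv = 1.3·780 − (780/(0.75·469))·230 = 503.9 MPa, capped at F_nt → F'_nt = 503.9 MPa.
R_n = F'_nt · A_b · n = 503.9 × 201.1 × 8 / 1000 = 810.5 kN.
Design strength φR_n = 0.75 × 810.5 = 608 kN.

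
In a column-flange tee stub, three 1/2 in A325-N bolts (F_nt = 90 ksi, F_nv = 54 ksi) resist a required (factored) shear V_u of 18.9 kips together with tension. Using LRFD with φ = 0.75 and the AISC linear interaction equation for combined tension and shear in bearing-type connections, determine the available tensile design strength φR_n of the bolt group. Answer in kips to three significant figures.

A_b = π·0.5²/4 = 0.1963 in²; f_rv = 18.9 / (3 × 0.1963) = 32.09 ksi.
F'_nt = 1.3 F_nt − (F_nt / φF_nv) f_rv = 1.3·90 − (90/(0.75·54))·32.09 = 45.7 ksi, capped at F_nt → F'_nt = 45.7 ksi.
R_n = F'_nt · A_b · n = 45.7 × 0.1963 × 3 = 26.92 kips.
Design strength φR_n = 0.75 × 26.92 = 20.2 kips.

20.2 kips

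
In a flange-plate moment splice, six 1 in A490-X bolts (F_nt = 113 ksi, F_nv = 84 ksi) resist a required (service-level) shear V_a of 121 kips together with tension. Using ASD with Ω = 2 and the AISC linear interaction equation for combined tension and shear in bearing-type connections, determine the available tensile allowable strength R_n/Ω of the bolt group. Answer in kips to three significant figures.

183 kips

A_b = π·1²/4 = 0.7854 in²; f_rv = 121 / (6 × 0.7854) = 25.68 ksi.
F'_nt = 1.3 F_nt − (Ω F_nt / F_nv) f_rv = 1.3·113 − (2·113/84)·25.68 = 77.82 ksi, capped at F_nt → F'_nt = 77.82 ksi.
R_n = F'_nt · A_b · n = 77.82 × 0.7854 × 6 = 366.7 kips.
Allowable strength R_n/Ω = 366.7 / 2 = 183 kips.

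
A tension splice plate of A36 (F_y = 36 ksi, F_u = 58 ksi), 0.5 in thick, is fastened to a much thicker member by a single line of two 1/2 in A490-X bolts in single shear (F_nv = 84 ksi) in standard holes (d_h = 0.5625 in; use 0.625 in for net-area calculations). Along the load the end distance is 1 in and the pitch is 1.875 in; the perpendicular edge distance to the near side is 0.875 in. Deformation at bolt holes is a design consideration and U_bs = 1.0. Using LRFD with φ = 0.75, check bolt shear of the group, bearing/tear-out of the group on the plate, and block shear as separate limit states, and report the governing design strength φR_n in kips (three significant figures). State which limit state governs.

24.7 kips (bolt shear governs)

Bolt shear: A_b = π·0.5²/4 = 0.1963 in²; R_n = 84 × 0.1963 × 2 × 1 = 32.99 kips → 0.75 × 32.99 = 24.7 kips.
Bearing: edge l_c = 0.7188, r_n = 25.01 kips; interior l_c = 1.312, r_n = 34.8 kips; R_n = 25.01 + 1·34.8 = 59.81 kips → 44.9 kips.
Block shear: A_gv = 1.438, A_nv = 0.9688, A_nt = 0.2812 in²; R_n = min(0.6F_uA_nv, 0.6F_yA_gv) + U_bs·F_u·A_nt = 47.36 kips → 35.5 kips.
Bolt shear governs: 24.7 kips.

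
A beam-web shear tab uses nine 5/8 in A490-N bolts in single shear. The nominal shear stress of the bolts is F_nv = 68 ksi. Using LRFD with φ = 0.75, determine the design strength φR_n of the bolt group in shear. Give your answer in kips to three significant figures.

141 kips

A_b = π × 0.625² / 4 = 0.3068 in².
R_n = F_nv · A_b · n · n_s = 68 × 0.3068 × 9 × 1 = 187.8 kips.
Design strength φR_n = 0.75 × 187.8 = 141 kips.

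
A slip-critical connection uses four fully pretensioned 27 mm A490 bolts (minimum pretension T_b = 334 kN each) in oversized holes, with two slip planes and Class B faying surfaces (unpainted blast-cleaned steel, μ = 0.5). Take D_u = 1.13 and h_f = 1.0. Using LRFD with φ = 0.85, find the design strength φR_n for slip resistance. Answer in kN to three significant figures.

R_n = μ · D_u · h_f · T_b · n_s · n_b = 0.5 × 1.13 × 1.0 × 334 × 2 × 4 = 1510 kN.
Design strength φR_n = 0.85 × 1510 = 1280 kN.

1280 kN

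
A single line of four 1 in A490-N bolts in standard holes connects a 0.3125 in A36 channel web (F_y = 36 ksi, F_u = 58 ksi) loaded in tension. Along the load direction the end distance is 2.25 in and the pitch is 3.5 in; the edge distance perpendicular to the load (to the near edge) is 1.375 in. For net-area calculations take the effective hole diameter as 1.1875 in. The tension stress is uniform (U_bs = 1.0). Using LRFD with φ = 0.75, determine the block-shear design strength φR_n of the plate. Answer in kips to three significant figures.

75.2 kips

Shear plane L_v = 2.25 + 3·3.5 = 12.75 in; A_gv = 12.75 × 0.3125 = 3.984 in².
A_nv = (12.75 − 3.5·1.1875) × 0.3125 = 2.686 in².
A_nt = (1.375 − 0.5·1.1875) × 0.3125 = 0.2441 in².
0.6 F_u A_nv = 93.46 kips; 0.6 F_y A_gv = 86.06 kips → shear yielding governs the shear term.
R_n = 86.06 + 1.0 × 58 × 0.2441 = 100.2 kips.
Design strength φR_n = 0.75 × 100.2 = 75.2 kips.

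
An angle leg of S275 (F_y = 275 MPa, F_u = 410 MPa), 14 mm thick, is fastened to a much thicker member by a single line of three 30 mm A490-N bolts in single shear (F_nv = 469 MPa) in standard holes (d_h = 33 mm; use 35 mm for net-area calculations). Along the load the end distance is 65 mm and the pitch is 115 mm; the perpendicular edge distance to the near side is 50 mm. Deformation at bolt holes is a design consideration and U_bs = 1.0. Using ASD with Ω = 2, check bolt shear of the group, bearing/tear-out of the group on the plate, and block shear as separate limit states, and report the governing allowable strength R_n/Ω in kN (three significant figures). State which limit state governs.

Bolt shear: A_b = π·30²/4 = 706.9 mm²; R_n = 469 × 706.9 × 3 × 1 / 1000 = 994.5 kN → 994.5 / 2 = 497 kN.
Bearing: edge l_c = 48.5, r_n = 334.1 kN; interior l_c = 82, r_n = 413.3 kN; R_n = 334.1 + 2·413.3 = 1161 kN → 580 kN.
Block shear: A_gv = 4130, A_nv = 2905, A_nt = 455 mm²; R_n = min(0.6F_uA_nv, 0.6F_yA_gv) + U_bs·F_u·A_nt = 868 kN → 434 kN.
Block shear governs: 434 kN.

434 kN (block shear governs)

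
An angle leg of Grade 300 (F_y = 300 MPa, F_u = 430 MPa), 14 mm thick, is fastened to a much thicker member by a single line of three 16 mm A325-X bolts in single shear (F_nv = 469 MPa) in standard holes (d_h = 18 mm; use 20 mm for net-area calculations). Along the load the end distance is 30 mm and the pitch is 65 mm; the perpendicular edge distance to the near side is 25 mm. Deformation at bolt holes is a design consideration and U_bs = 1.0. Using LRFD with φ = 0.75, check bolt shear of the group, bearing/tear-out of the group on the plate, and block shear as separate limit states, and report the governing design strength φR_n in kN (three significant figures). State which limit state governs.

212 kN (bolt shear governs)

Bolt shear: A_b = π·16²/4 = 201.1 mm²; R_n = 469 × 201.1 × 3 × 1 / 1000 = 282.9 kN → 0.75 × 282.9 = 212 kN.
Bearing: edge l_c = 21, r_n = 151.7 kN; interior l_c = 47, r_n = 231.2 kN; R_n = 151.7 + 2·231.2 = 614 kN → 461 kN.
Block shear: A_gv = 2240, A_nv = 1540, A_nt = 210 mm²; R_n = min(0.6F_uA_nv, 0.6F_yA_gv) + U_bs·F_u·A_nt = 487.6 kN → 366 kN.
Bolt shear governs: 212 kN.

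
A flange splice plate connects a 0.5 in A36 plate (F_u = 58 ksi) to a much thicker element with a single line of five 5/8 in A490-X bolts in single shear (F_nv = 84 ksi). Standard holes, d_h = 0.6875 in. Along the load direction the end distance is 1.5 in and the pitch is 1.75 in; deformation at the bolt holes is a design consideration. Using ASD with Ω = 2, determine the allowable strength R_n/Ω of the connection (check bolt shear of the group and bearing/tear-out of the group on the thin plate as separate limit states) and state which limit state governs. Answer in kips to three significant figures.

Bolt shear: A_b = π·0.625²/4 = 0.3068 in²; R_n = 84 × 0.3068 × 5 × 1 = 128.9 kips → 128.9 / 2 = 64.4 kips.
Bearing (1.2 l_c t F_u ≤ 2.4 d t F_u): upper limit = 2.4·0.625·0.5·58 = 43.5 kips.
  Edge l_c = 1.5 − 0.6875/2 = 1.156 → r_n = 40.24 kips; interior l_c = 1.75 − 0.6875 = 1.062 → r_n = 36.97 kips.
  R_n,bearing = 1·40.24 + 4·36.97 = 188.1 kips → 188.1 / 2 = 94.1 kips.
Bolt shear governs: 64.4 kips.

64.4 kips (bolt shear governs)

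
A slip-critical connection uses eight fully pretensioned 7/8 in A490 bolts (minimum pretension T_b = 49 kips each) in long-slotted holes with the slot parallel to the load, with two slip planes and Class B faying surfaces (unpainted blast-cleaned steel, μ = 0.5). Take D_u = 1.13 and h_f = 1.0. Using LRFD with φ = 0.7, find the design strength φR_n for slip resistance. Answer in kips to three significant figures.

R_n = μ · D_u · h_f · T_b · n_s · n_b = 0.5 × 1.13 × 1.0 × 49 × 2 × 8 = 443 kips.
Design strength φR_n = 0.7 × 443 = 310 kips.

310 kips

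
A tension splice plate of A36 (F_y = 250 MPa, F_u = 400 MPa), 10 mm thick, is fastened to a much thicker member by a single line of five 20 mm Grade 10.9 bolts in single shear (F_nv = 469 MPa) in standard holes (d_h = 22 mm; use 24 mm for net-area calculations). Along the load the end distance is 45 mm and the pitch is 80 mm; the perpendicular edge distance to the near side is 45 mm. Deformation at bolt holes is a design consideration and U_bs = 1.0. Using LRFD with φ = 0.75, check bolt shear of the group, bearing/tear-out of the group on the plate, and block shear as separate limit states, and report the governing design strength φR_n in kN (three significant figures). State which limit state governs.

Bolt shear: A_b = π·20²/4 = 314.2 mm²; R_n = 469 × 314.2 × 5 × 1 / 1000 = 736.7 kN → 0.75 × 736.7 = 553 kN.
Bearing: edge l_c = 34, r_n = 163.2 kN; interior l_c = 58, r_n = 192 kN; R_n = 163.2 + 4·192 = 931.2 kN → 698 kN.
Block shear: A_gv = 3650, A_nv = 2570, A_nt = 330 mm²; R_n = min(0.6F_uA_nv, 0.6F_yA_gv) + U_bs·F_u·A_nt = 679.5 kN → 510 kN.
Block shear governs: 510 kN.

510 kN (block shear governs)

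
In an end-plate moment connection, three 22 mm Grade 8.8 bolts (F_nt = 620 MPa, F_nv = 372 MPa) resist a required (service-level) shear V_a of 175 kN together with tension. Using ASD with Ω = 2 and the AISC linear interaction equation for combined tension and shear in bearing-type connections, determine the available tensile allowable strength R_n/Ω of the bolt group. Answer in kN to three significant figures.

A_b = π·22²/4 = 380.1 mm²; f_rv = 175 × 1000 / (3 × 380.1) = 153.5 MPa.
F'_nt = 1.3 F_nt − (Ω F_nt / F_nv) f_rv = 1.3·620 − (2·620/372)·153.5 = 294.5 MPa, capped at F_nt → F'_nt = 294.5 MPa.
R_n = F'_nt · A_b · n = 294.5 × 380.1 × 3 / 1000 = 335.8 kN.
Allowable strength R_n/Ω = 335.8 / 2 = 168 kN.

168 kN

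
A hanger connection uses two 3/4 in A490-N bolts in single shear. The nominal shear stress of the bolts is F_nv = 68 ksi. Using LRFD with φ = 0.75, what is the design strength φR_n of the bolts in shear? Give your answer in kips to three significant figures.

45.1 kips

A_b = π × 0.75² / 4 = 0.4418 in².
R_n = F_nv · A_b · n · n_s = 68 × 0.4418 × 2 × 1 = 60.08 kips.
Design strength φR_n = 0.75 × 60.08 = 45.1 kips.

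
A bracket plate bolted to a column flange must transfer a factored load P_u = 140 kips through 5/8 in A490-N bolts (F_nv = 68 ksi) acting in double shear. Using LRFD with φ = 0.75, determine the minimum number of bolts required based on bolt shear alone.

5 bolts

A_b = π·0.625²/4 = 0.3068 in².
Per-bolt design strength φR_n = 0.75 × 68 × 0.3068 × 2 = 31.29 kips.
n ≥ 140 / 31.29 = 4.474 → use 5 bolts.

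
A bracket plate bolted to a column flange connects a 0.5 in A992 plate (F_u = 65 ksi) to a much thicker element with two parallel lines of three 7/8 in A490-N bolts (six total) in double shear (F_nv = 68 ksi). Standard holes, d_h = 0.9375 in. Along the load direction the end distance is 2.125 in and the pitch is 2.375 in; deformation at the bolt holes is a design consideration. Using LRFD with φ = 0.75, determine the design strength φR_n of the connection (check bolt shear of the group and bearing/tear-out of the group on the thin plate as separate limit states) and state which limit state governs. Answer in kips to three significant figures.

265 kips (bearing governs)

Bolt shear: A_b = π·0.875²/4 = 0.6013 in²; R_n = 68 × 0.6013 × 6 × 2 = 490.7 kips → 0.75 × 490.7 = 368 kips.
Bearing (1.2 l_c t F_u ≤ 2.4 d t F_u): upper limit = 2.4·0.875·0.5·65 = 68.25 kips.
  Edge l_c = 2.125 − 0.9375/2 = 1.656 → r_n = 64.59 kips; interior l_c = 2.375 − 0.9375 = 1.438 → r_n = 56.06 kips.
  R_n,bearing = 2·64.59 + 4·56.06 = 353.4 kips → 0.75 × 353.4 = 265 kips.
Bearing governs: 265 kips.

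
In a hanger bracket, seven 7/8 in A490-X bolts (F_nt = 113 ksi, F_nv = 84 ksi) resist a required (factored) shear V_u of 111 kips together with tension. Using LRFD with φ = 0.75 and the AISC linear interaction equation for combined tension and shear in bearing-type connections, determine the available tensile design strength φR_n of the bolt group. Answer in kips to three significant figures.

A_b = π·0.875²/4 = 0.6013 in²; f_rv = 111 / (7 × 0.6013) = 26.37 ksi.
F'_nt = 1.3 F_nt − (F_nt / φF_nv) f_rv = 1.3·113 − (113/(0.75·84))·26.37 = 99.6 ksi, capped at F_nt → F'_nt = 99.6 ksi.
R_n = F'_nt · A_b · n = 99.6 × 0.6013 × 7 = 419.2 kips.
Design strength φR_n = 0.75 × 419.2 = 314 kips.

314 kips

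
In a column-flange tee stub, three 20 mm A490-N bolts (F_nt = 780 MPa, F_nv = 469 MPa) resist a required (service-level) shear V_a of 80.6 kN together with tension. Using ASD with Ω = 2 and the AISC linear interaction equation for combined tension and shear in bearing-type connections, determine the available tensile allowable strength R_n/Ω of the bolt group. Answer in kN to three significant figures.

A_b = π·20²/4 = 314.2 mm²; f_rv = 80.6 × 1000 / (3 × 314.2) = 85.52 MPa.
F'_nt = 1.3 F_nt − (Ω F_nt / F_nv) f_rv = 1.3·780 − (2·780/469)·85.52 = 729.5 MPa, capped at F_nt → F'_nt = 729.5 MPa.
R_n = F'_nt · A_b · n = 729.5 × 314.2 × 3 / 1000 = 687.6 kN.
Allowable strength R_n/Ω = 687.6 / 2 = 344 kN.

344 kN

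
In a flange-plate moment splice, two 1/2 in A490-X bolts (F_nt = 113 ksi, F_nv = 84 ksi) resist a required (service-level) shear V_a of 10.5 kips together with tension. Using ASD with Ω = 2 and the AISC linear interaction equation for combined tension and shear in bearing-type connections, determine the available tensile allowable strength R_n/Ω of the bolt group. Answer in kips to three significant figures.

14.7 kips

A_b = π·0.5²/4 = 0.1963 in²; f_rv = 10.5 / (2 × 0.1963) = 26.74 ksi.
F'_nt = 1.3 F_nt − (Ω F_nt / F_nv) f_rv = 1.3·113 − (2·113/84)·26.74 = 74.96 ksi, capped at F_nt → F'_nt = 74.96 ksi.
R_n = F'_nt · A_b · n = 74.96 × 0.1963 × 2 = 29.44 kips.
Allowable strength R_n/Ω = 29.44 / 2 = 14.7 kips.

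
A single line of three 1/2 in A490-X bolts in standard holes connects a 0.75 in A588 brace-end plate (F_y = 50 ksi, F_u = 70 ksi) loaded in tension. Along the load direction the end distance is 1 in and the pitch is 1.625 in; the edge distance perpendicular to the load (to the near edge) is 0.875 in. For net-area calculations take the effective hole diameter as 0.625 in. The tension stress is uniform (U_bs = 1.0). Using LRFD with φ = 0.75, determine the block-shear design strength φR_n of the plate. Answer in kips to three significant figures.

85.6 kips

Shear plane L_v = 1 + 2·1.625 = 4.25 in; A_gv = 4.25 × 0.75 = 3.188 in².
A_nv = (4.25 − 2.5·0.625) × 0.75 = 2.016 in².
A_nt = (0.875 − 0.5·0.625) × 0.75 = 0.4219 in².
0.6 F_u A_nv = 84.66 kips; 0.6 F_y A_gv = 95.62 kips → shear rupture governs the shear term.
R_n = 84.66 + 1.0 × 70 × 0.4219 = 114.2 kips.
Design strength φR_n = 0.75 × 114.2 = 85.6 kips.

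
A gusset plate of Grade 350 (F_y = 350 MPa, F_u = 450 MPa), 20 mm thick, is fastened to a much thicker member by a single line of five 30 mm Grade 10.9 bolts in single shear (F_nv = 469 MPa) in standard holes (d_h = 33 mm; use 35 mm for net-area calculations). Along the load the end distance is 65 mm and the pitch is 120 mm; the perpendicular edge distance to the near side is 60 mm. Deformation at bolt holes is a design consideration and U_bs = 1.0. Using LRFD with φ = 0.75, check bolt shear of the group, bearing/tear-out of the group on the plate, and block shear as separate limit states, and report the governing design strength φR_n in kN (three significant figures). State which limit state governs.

Bolt shear: A_b = π·30²/4 = 706.9 mm²; R_n = 469 × 706.9 × 5 × 1 / 1000 = 1658 kN → 0.75 × 1658 = 1240 kN.
Bearing: edge l_c = 48.5, r_n = 523.8 kN; interior l_c = 87, r_n = 648 kN; R_n = 523.8 + 4·648 = 3116 kN → 2340 kN.
Block shear: A_gv = 10900, A_nv = 7750, A_nt = 850 mm²; R_n = min(0.6F_uA_nv, 0.6F_yA_gv) + U_bs·F_u·A_nt = 2475 kN → 1860 kN.
Bolt shear governs: 1240 kN.

1240 kN (bolt shear governs)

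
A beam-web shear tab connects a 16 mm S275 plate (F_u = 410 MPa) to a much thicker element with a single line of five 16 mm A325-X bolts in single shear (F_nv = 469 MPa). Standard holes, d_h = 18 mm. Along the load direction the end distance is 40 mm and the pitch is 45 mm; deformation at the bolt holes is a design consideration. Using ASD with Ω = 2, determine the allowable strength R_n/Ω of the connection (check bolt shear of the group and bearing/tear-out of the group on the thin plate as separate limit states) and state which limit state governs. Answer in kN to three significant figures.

236 kN (bolt shear governs)

Bolt shear: A_b = π·16²/4 = 201.1 mm²; R_n = 469 × 201.1 × 5 × 1 / 1000 = 471.5 kN → 471.5 / 2 = 236 kN.
Bearing (1.2 l_c t F_u ≤ 2.4 d t F_u): upper limit = 2.4·16·16·410 / 1000 = 251.9 kN.
  Edge l_c = 40 − 18/2 = 31 → r_n = 244 kN; interior l_c = 45 − 18 = 27 → r_n = 212.5 kN.
  R_n,bearing = 1·244 + 4·212.5 = 1094 kN → 1094 / 2 = 547 kN.
Bolt shear governs: 236 kN.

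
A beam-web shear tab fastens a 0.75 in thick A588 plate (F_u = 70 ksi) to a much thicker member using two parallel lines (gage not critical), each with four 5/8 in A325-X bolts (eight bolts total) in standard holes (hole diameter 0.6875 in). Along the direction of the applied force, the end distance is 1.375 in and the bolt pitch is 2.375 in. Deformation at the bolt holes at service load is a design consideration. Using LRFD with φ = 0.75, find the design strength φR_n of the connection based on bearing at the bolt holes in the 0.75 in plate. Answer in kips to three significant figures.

452 kips

Per bolt r_n = 1.2 l_c t F_u ≤ 2.4 d t F_u; upper limit = 2.4 × 0.625 × 0.75 × 70 = 78.75 kips.
Edge bolt: l_c = 1.375 − 0.6875/2 = 1.031 in → 1.2 × 1.031 × 0.75 × 70 = 64.97 → r_n = 64.97 kips.
Interior bolts: l_c = 2.375 − 0.6875 = 1.688 in → 1.2 × 1.688 × 0.75 × 70 = 106.3 → r_n = 78.75 kips.
R_n = 2 × 64.97 + 6 × 78.75 = 602.4 kips.
Design strength φR_n = 0.75 × 602.4 = 452 kips.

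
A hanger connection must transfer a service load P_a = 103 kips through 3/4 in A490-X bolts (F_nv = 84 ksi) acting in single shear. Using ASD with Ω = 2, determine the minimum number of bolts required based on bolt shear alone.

6 bolts

A_b = π·0.75²/4 = 0.4418 in².
Per-bolt allowable strength R_n/Ω = 84 × 0.4418 × 1 / 2 = 18.56 kips.
n ≥ 103 / 18.56 = 5.551 → use 6 bolts.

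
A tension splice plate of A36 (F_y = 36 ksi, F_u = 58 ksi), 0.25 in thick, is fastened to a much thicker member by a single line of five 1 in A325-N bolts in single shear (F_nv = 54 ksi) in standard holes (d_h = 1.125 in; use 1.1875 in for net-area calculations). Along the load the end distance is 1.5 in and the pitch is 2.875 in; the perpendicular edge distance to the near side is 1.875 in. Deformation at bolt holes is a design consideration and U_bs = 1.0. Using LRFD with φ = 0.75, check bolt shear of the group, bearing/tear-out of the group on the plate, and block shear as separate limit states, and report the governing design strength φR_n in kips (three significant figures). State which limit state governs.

Bolt shear: A_b = π·1²/4 = 0.7854 in²; R_n = 54 × 0.7854 × 5 × 1 = 212.1 kips → 0.75 × 212.1 = 159 kips.
Bearing: edge l_c = 0.9375, r_n = 16.31 kips; interior l_c = 1.75, r_n = 30.45 kips; R_n = 16.31 + 4·30.45 = 138.1 kips → 104 kips.
Block shear: A_gv = 3.25, A_nv = 1.914, A_nt = 0.3203 in²; R_n = min(0.6F_uA_nv, 0.6F_yA_gv) + U_bs·F_u·A_nt = 85.19 kips → 63.9 kips.
Block shear governs: 63.9 kips.

63.9 kips (block shear governs)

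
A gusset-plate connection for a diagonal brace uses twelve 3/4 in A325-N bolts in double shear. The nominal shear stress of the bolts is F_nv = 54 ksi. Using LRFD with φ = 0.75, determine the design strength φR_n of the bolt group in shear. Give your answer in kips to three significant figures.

A_b = π × 0.75² / 4 = 0.4418 in².
R_n = F_nv · A_b · n · n_s = 54 × 0.4418 × 12 × 2 = 572.6 kips.
Design strength φR_n = 0.75 × 572.6 = 429 kips.

429 kips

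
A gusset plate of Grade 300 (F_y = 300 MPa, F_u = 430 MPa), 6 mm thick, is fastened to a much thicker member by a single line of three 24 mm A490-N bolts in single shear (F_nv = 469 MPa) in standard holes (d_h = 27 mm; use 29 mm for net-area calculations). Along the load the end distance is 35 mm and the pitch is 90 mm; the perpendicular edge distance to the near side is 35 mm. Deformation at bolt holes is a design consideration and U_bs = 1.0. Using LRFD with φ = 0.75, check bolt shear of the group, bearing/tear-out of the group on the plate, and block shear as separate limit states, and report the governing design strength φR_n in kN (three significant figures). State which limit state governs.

Bolt shear: A_b = π·24²/4 = 452.4 mm²; R_n = 469 × 452.4 × 3 × 1 / 1000 = 636.5 kN → 0.75 × 636.5 = 477 kN.
Bearing: edge l_c = 21.5, r_n = 66.56 kN; interior l_c = 63, r_n = 148.6 kN; R_n = 66.56 + 2·148.6 = 363.8 kN → 273 kN.
Block shear: A_gv = 1290, A_nv = 855, A_nt = 123 mm²; R_n = min(0.6F_uA_nv, 0.6F_yA_gv) + U_bs·F_u·A_nt = 273.5 kN → 205 kN.
Block shear governs: 205 kN.

205 kN (block shear governs)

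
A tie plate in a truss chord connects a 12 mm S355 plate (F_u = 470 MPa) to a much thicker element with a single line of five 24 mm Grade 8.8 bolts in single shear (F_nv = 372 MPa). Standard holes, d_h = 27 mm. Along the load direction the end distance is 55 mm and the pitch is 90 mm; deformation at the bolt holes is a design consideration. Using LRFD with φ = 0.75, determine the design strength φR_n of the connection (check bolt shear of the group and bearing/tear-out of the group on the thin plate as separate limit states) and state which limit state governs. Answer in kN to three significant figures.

631 kN (bolt shear governs)

Bolt shear: A_b = π·24²/4 = 452.4 mm²; R_n = 372 × 452.4 × 5 × 1 / 1000 = 841.4 kN → 0.75 × 841.4 = 631 kN.
Bearing (1.2 l_c t F_u ≤ 2.4 d t F_u): upper limit = 2.4·24·12·470 / 1000 = 324.9 kN.
  Edge l_c = 55 − 27/2 = 41.5 → r_n = 280.9 kN; interior l_c = 90 − 27 = 63 → r_n = 324.9 kN.
  R_n,bearing = 1·280.9 + 4·324.9 = 1580 kN → 0.75 × 1580 = 1190 kN.
Bolt shear governs: 631 kN.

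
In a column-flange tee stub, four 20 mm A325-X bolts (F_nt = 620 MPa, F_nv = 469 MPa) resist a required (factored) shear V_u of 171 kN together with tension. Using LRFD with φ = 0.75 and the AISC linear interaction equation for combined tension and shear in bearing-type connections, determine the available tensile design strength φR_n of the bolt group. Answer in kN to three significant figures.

534 kN

A_b = π·20²/4 = 314.2 mm²; f_rv = 171 × 1000 / (4 × 314.2) = 136.1 MPa.
F'_nt = 1.3 F_nt − (F_nt / φF_nv) f_rv = 1.3·620 − (620/(0.75·469))·136.1 = 566.1 MPa, capped at F_nt → F'_nt = 566.1 MPa.
R_n = F'_nt · A_b · n = 566.1 × 314.2 × 4 / 1000 = 711.4 kN.
Design strength φR_n = 0.75 × 711.4 = 534 kN.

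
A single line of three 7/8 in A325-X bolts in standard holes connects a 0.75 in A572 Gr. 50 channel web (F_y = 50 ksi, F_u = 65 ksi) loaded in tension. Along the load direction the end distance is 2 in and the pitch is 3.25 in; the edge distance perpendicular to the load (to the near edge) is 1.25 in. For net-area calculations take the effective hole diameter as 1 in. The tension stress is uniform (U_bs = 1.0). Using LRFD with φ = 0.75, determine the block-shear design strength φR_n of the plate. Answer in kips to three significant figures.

Shear plane L_v = 2 + 2·3.25 = 8.5 in; A_gv = 8.5 × 0.75 = 6.375 in².
A_nv = (8.5 − 2.5·1) × 0.75 = 4.5 in².
A_nt = (1.25 − 0.5·1) × 0.75 = 0.5625 in².
0.6 F_u A_nv = 175.5 kips; 0.6 F_y A_gv = 191.2 kips → shear rupture governs the shear term.
R_n = 175.5 + 1.0 × 65 × 0.5625 = 212.1 kips.
Design strength φR_n = 0.75 × 212.1 = 159 kips.

159 kips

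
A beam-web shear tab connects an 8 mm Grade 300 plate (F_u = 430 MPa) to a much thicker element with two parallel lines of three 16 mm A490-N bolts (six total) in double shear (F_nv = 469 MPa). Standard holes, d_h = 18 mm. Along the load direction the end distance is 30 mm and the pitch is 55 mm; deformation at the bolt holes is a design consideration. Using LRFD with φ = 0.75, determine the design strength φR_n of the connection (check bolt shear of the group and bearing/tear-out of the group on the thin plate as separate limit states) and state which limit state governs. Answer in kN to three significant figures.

526 kN (bearing governs)

Bolt shear: A_b = π·16²/4 = 201.1 mm²; R_n = 469 × 201.1 × 6 × 2 / 1000 = 1132 kN → 0.75 × 1132 = 849 kN.
Bearing (1.2 l_c t F_u ≤ 2.4 d t F_u): upper limit = 2.4·16·8·430 / 1000 = 132.1 kN.
  Edge l_c = 30 − 18/2 = 21 → r_n = 86.69 kN; interior l_c = 55 − 18 = 37 → r_n = 132.1 kN.
  R_n,bearing = 2·86.69 + 4·132.1 = 701.8 kN → 0.75 × 701.8 = 526 kN.
Bearing governs: 526 kN.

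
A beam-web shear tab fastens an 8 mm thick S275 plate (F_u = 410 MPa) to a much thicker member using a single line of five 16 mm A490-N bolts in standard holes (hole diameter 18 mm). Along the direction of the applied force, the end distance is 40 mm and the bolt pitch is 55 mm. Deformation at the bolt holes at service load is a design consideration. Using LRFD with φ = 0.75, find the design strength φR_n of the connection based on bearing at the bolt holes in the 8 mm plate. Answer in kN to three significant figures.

Per bolt r_n = 1.2 l_c t F_u ≤ 2.4 d t F_u; upper limit = 2.4 × 16 × 8 × 410 / 1000 = 126 kN.
Edge bolt: l_c = 40 − 18/2 = 31 mm → 1.2 × 31 × 8 × 410 / 1000 = 122 → r_n = 122 kN.
Interior bolts: l_c = 55 − 18 = 37 mm → 1.2 × 37 × 8 × 410 / 1000 = 145.6 → r_n = 126 kN.
R_n = 1 × 122 + 4 × 126 = 625.8 kN.
Design strength φR_n = 0.75 × 625.8 = 469 kN.

469 kN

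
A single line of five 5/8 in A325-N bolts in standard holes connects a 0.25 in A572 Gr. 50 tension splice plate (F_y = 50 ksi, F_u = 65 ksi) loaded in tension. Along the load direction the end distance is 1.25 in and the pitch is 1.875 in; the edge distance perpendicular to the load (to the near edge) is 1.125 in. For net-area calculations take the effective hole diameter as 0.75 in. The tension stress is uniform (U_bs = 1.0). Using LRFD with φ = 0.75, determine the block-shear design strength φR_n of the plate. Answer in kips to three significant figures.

Shear plane L_v = 1.25 + 4·1.875 = 8.75 in; A_gv = 8.75 × 0.25 = 2.188 in².
A_nv = (8.75 − 4.5·0.75) × 0.25 = 1.344 in².
A_nt = (1.125 − 0.5·0.75) × 0.25 = 0.1875 in².
0.6 F_u A_nv = 52.41 kips; 0.6 F_y A_gv = 65.62 kips → shear rupture governs the shear term.
R_n = 52.41 + 1.0 × 65 × 0.1875 = 64.59 kips.
Design strength φR_n = 0.75 × 64.59 = 48.4 kips.

48.4 kips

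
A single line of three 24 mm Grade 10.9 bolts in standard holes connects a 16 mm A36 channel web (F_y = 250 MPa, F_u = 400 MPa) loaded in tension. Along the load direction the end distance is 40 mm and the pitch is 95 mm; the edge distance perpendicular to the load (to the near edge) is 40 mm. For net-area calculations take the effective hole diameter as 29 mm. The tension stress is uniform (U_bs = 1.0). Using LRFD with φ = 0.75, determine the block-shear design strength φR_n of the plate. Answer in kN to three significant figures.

Shear plane L_v = 40 + 2·95 = 230 mm; A_gv = 230 × 16 = 3680 mm².
A_nv = (230 − 2.5·29) × 16 = 2520 mm².
A_nt = (40 − 0.5·29) × 16 = 408 mm².
0.6 F_u A_nv = 604.8 kN; 0.6 F_y A_gv = 552 kN → shear yielding governs the shear term.
R_n = 552 + 1.0 × 400 × 408 / 1000 = 715.2 kN.
Design strength φR_n = 0.75 × 715.2 = 536 kN.

536 kN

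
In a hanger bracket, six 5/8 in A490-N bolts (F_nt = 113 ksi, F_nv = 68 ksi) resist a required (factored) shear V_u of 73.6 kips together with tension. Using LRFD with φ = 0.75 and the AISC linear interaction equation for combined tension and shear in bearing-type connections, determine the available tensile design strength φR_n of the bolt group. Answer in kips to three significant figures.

A_b = π·0.625²/4 = 0.3068 in²; f_rv = 73.6 / (6 × 0.3068) = 39.98 ksi.
F'_nt = 1.3 F_nt − (F_nt / φF_nv) f_rv = 1.3·113 − (113/(0.75·68))·39.98 = 58.31 ksi, capped at F_nt → F'_nt = 58.31 ksi.
R_n = F'_nt · A_b · n = 58.31 × 0.3068 × 6 = 107.3 kips.
Design strength φR_n = 0.75 × 107.3 = 80.5 kips.

80.5 kips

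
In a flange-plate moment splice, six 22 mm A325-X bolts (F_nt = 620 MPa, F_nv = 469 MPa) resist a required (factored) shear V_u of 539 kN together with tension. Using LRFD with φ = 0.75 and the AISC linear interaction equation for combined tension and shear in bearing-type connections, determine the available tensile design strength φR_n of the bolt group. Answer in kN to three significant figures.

A_b = π·22²/4 = 380.1 mm²; f_rv = 539 × 1000 / (6 × 380.1) = 236.3 MPa.
F'_nt = 1.3 F_nt − (F_nt / φF_nv) f_rv = 1.3·620 − (620/(0.75·469))·236.3 = 389.5 MPa, capped at F_nt → F'_nt = 389.5 MPa.
R_n = F'_nt · A_b · n = 389.5 × 380.1 × 6 / 1000 = 888.3 kN.
Design strength φR_n = 0.75 × 888.3 = 666 kN.

666 kN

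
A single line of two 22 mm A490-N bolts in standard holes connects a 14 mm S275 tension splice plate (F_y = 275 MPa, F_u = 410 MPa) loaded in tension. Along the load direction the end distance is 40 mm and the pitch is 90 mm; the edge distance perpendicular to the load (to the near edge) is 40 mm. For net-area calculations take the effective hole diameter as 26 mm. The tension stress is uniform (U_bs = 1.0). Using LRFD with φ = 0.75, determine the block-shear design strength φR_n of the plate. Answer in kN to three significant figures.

341 kN

Shear plane L_v = 40 + 1·90 = 130 mm; A_gv = 130 × 14 = 1820 mm².
A_nv = (130 − 1.5·26) × 14 = 1274 mm².
A_nt = (40 − 0.5·26) × 14 = 378 mm².
0.6 F_u A_nv = 313.4 kN; 0.6 F_y A_gv = 300.3 kN → shear yielding governs the shear term.
R_n = 300.3 + 1.0 × 410 × 378 / 1000 = 455.3 kN.
Design strength φR_n = 0.75 × 455.3 = 341 kN.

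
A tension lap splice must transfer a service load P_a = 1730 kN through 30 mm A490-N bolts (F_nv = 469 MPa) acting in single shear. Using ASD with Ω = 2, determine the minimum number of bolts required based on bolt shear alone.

11 bolts

A_b = π·30²/4 = 706.9 mm².
Per-bolt allowable strength R_n/Ω = 469 × 706.9 × 1 / 1000 / 2 = 165.8 kN.
n ≥ 1730 / 165.8 = 10.44 → use 11 bolts.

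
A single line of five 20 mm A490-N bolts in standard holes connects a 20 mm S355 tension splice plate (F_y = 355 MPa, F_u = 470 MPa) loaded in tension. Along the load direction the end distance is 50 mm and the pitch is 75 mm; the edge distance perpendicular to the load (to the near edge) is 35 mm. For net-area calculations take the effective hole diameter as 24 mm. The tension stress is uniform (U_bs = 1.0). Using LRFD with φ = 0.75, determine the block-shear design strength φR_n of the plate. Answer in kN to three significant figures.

Shear plane L_v = 50 + 4·75 = 350 mm; A_gv = 350 × 20 = 7000 mm².
A_nv = (350 − 4.5·24) × 20 = 4840 mm².
A_nt = (35 − 0.5·24) × 20 = 460 mm².
0.6 F_u A_nv = 1365 kN; 0.6 F_y A_gv = 1491 kN → shear rupture governs the shear term.
R_n = 1365 + 1.0 × 470 × 460 / 1000 = 1581 kN.
Design strength φR_n = 0.75 × 1581 = 1190 kN.

1190 kN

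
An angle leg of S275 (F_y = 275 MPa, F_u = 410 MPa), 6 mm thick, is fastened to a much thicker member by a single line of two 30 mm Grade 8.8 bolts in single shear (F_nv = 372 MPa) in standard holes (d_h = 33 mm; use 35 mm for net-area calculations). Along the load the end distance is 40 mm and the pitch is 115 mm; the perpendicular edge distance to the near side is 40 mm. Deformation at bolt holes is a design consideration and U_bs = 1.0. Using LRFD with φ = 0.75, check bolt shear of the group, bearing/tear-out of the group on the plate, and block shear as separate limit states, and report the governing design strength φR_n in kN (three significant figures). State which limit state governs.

Bolt shear: A_b = π·30²/4 = 706.9 mm²; R_n = 372 × 706.9 × 2 × 1 / 1000 = 525.9 kN → 0.75 × 525.9 = 394 kN.
Bearing: edge l_c = 23.5, r_n = 69.37 kN; interior l_c = 82, r_n = 177.1 kN; R_n = 69.37 + 1·177.1 = 246.5 kN → 185 kN.
Block shear: A_gv = 930, A_nv = 615, A_nt = 135 mm²; R_n = min(0.6F_uA_nv, 0.6F_yA_gv) + U_bs·F_u·A_nt = 206.6 kN → 155 kN.
Block shear governs: 155 kN.

155 kN (block shear governs)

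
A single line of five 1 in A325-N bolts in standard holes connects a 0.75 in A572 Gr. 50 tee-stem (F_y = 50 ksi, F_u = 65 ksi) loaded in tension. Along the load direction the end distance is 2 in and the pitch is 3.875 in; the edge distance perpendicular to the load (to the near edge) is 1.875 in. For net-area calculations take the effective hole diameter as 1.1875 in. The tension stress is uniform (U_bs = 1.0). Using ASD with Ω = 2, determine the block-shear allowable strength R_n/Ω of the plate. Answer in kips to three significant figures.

209 kips

Shear plane L_v = 2 + 4·3.875 = 17.5 in; A_gv = 17.5 × 0.75 = 13.12 in².
A_nv = (17.5 − 4.5·1.1875) × 0.75 = 9.117 in².
A_nt = (1.875 − 0.5·1.1875) × 0.75 = 0.9609 in².
0.6 F_u A_nv = 355.6 kips; 0.6 F_y A_gv = 393.8 kips → shear rupture governs the shear term.
R_n = 355.6 + 1.0 × 65 × 0.9609 = 418 kips.
Allowable strength R_n/Ω = 418 / 2 = 209 kips.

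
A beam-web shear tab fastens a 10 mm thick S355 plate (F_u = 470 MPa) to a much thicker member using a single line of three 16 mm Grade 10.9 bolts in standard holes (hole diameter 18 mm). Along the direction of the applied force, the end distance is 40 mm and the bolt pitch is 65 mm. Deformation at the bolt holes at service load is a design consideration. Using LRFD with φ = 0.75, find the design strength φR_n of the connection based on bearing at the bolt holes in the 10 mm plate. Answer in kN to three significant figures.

Per bolt r_n = 1.2 l_c t F_u ≤ 2.4 d t F_u; upper limit = 2.4 × 16 × 10 × 470 / 1000 = 180.5 kN.
Edge bolt: l_c = 40 − 18/2 = 31 mm → 1.2 × 31 × 10 × 470 / 1000 = 174.8 → r_n = 174.8 kN.
Interior bolts: l_c = 65 − 18 = 47 mm → 1.2 × 47 × 10 × 470 / 1000 = 265.1 → r_n = 180.5 kN.
R_n = 1 × 174.8 + 2 × 180.5 = 535.8 kN.
Design strength φR_n = 0.75 × 535.8 = 402 kN.

402 kN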